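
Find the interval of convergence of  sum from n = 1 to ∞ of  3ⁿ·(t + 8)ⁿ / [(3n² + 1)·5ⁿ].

Apply the ratio test: |a_{n+1}| / |a_n| = [(3n² + 1)/(3(n+1)² + 1)] · 3/5, which tends to 3/5 as n → ∞.
Convergence for |t + 8| · 3/5 < 1, i.e. |t + 8| < 5/3. So R = 5/3.
At t = -19/3: the series is dominated by a constant times Σ 1/n², which converges (p = 2 > 1).
Check t = -29/3: the terms are on the order of 1/n², so the series converges absolutely by comparison with the p-series (p = 2 > 1).

[-29/3, -19/3]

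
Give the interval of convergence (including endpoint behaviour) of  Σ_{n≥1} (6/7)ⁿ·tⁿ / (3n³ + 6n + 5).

Ratio test: |a_{n+1}/a_n| = [(3n³ + 6n + 5)/(3(n+1)³ + 6(n+1) + 5)] · 6/7 → 6/7 as n → ∞.
Hence the series converges for |t| < 1/(6/7) = 7/6, so the radius of convergence is 7/6.
Check t = 7/6: the terms are on the order of 1/n³, so the series converges absolutely by comparison with the p-series (p = 3 > 1).
When t = -7/6, absolute convergence follows by limit comparison with Σ 1/n³.

[-7/6, 7/6]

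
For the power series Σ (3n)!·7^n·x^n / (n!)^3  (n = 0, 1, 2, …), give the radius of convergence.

R = 1/189

Ratio test: |a_{n+1}/a_n| = (3n+1)·(3n+2)·(3n+3)/(n+1)³ · 7 → 189 as n → ∞.
Convergence for |x| · 189 < 1, i.e. |x| < 1/189. So R = 1/189.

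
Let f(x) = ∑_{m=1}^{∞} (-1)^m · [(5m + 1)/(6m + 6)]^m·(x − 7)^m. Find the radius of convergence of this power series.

R = 6/5

Applying the root test, |a_m|^(1/m) = (5m + 1)/(6m + 6) → 5/6.
Thus R = 1/(5/6) = 6/5.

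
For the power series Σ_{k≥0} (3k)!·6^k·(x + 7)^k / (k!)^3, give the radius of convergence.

The ratio of consecutive coefficients is (3k+1)·(3k+2)·(3k+3)/(k+1)³ · 6 → 162.
Convergence for |x + 7| · 162 < 1, i.e. |x + 7| < 1/162. So R = 1/162.

R = 1/162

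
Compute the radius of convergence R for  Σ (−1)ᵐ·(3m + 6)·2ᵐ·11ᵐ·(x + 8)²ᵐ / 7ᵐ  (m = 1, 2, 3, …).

R = √154/22

Ratio test: |a_{m+1}/a_m| = [(3(m+1) + 6)/(3m + 6)] · 2·11/7 → 22/7 as m → ∞.
Since the exponent of (x + 8) increases by 2 each term, convergence requires |x + 8|² < 7/22, hence R = √154/22.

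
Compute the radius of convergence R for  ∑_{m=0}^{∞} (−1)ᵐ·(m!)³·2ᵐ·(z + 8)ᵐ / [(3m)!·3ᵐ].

R = 81/2

Ratio test: |a_{m+1}/a_m| = (m+1)³/[(3m+1)·(3m+2)·(3m+3)] · 2/3 → 2/81 as m → ∞.
Hence the series converges for |z + 8| < 1/(2/81) = 81/2, so the radius of convergence is 81/2.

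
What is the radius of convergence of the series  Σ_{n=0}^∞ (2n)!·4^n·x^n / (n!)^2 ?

Ratio test: |a_{n+1}/a_n| = (2n+1)·(2n+2)/(n+1)² · 4 → 16 as n → ∞.
Thus R = 1/(16) = 1/16.

R = 1/16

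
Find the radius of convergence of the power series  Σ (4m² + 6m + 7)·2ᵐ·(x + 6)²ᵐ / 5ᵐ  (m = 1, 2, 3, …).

R = √10/2

The ratio of consecutive coefficients is [(4(m+1)² + 6(m+1) + 7)/(4m² + 6m + 7)] · 2/5 → 2/5.
Writing y = (x + 6)², the series in y has radius 5/2, so |x + 6| < √(5/2) and R = √10/2.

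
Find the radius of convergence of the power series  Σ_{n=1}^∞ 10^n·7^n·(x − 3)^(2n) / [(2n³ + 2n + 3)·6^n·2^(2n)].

R = 2√105/35

Ratio test: |a_{n+1}/a_n| = [(2n³ + 2n + 3)/(2(n+1)³ + 2(n+1) + 3)] · 10·7/(6·4) → 35/12 as n → ∞.
Since the exponent of (x − 3) increases by 2 each term, convergence requires |x − 3|² < 12/35, hence R = 2√105/35.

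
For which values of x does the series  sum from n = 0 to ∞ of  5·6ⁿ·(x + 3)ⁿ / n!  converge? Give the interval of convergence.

(−∞, ∞)

Ratio test: |a_{n+1}/a_n| = 5/5 · 6 · 1/(n+1) → 0 as n → ∞.
The limit is 0, so the series converges for all x; R = ∞.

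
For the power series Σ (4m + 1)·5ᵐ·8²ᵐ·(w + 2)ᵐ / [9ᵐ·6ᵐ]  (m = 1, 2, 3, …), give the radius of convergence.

R = 27/160

Apply the ratio test: |a_{m+1}| / |a_m| = [(4(m+1) + 1)/(4m + 1)] · 5·64/(9·6), which tends to 160/27 as m → ∞.
Thus R = 1/(160/27) = 27/160.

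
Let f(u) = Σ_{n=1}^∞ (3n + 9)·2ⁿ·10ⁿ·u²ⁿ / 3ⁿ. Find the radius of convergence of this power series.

R = √15/10

By the ratio test, |a_{n+1}/a_n| = [(3(n+1) + 9)/(3n + 9)] · 2·10/3 → 20/3.
Successive powers of u differ by 2, so the series converges when |u|² · 20/3 < 1, i.e. |u| < √(3/20). So R = √15/10.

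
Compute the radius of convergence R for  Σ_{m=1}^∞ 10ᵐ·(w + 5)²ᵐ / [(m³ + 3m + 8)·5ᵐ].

R = √2/2

Apply the ratio test: |a_{m+1}| / |a_m| = [(m³ + 3m + 8)/((m+1)³ + 3(m+1) + 8)] · 10/5, which tends to 2 as m → ∞.
Successive powers of (w + 5) differ by 2, so the series converges when |w + 5|² · 2 < 1, i.e. |w + 5| < √(1/2). So R = √2/2.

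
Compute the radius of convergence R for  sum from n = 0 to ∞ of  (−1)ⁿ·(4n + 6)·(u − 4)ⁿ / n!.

R = ∞

By the ratio test, |a_{n+1}/a_n| = (4(n+1) + 6)/(4n + 6) · 1/(n+1) → 0.
Since the limit is 0 < 1 for every u, the series converges on all of ℝ and R = ∞.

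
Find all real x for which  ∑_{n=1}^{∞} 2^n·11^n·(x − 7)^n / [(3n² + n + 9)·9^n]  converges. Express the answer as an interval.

The ratio of consecutive coefficients is [(3n² + n + 9)/(3(n+1)² + (n+1) + 9)] · 2·11/9 → 22/9.
Thus R = 1/(22/9) = 9/22.
Check x = 163/22: absolute convergence follows by limit comparison with Σ 1/n².
Endpoint x = 145/22: absolute convergence follows by limit comparison with Σ 1/n².

[145/22, 163/22]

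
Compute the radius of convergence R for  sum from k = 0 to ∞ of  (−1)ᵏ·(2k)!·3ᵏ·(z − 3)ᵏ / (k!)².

R = 1/12

By the ratio test, |a_{k+1}/a_k| = (2k+1)·(2k+2)/(k+1)² · 3 → 12.
Thus R = 1/(12) = 1/12.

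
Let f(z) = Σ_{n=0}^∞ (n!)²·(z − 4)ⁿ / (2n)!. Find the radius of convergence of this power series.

R = 4

The ratio of consecutive coefficients is (n+1)²/[(2n+1)·(2n+2)] → 1/4.
Hence the series converges for |z − 4| < 1/(1/4) = 4, so the radius of convergence is 4.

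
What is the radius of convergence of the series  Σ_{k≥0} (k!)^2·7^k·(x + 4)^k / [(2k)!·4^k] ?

By the ratio test, |a_{k+1}/a_k| = (k+1)²/[(2k+1)·(2k+2)] · 7/4 → 7/16.
Convergence for |x + 4| · 7/16 < 1, i.e. |x + 4| < 16/7. So R = 16/7.

R = 16/7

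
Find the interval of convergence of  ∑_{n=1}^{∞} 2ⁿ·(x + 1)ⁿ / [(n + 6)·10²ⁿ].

[-51, 49)

Apply the ratio test: |a_{n+1}| / |a_n| = [(n + 6)/((n+1) + 6)] · 2/100, which tends to 1/50 as n → ∞.
Hence the series converges for |x + 1| < 1/(1/50) = 50, so the radius of convergence is 50.
Check x = 49: comparison with the harmonic series Σ 1/n shows the series diverges.
Check x = -51: the terms alternate in sign and decrease monotonically to 0 in absolute value (size ~ c/n), so the alternating series test gives convergence.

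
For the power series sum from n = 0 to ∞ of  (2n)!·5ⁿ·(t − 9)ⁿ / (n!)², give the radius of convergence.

R = 1/20

By the ratio test, |a_{n+1}/a_n| = (2n+1)·(2n+2)/(n+1)² · 5 → 20.
Hence the series converges for |t − 9| < 1/(20) = 1/20, so the radius of convergence is 1/20.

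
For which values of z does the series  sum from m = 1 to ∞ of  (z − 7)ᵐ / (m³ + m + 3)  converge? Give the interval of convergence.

[6, 8]

The ratio of consecutive coefficients is (m³ + m + 3)/((m+1)³ + (m+1) + 3) → 1.
Convergence for |z − 7| < 1, so R = 1.
Endpoint z = 8: the terms are on the order of 1/m³, so the series converges absolutely by comparison with the p-series (p = 3 > 1).
When z = 6, the series is dominated by a constant times Σ 1/m³, which converges (p = 3 > 1).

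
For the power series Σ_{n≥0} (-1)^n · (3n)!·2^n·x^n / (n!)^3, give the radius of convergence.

The ratio of consecutive coefficients is (3n+1)·(3n+2)·(3n+3)/(n+1)³ · 2 → 54.
The series converges when 54 · |x| < 1, giving R = 1/54.

R = 1/54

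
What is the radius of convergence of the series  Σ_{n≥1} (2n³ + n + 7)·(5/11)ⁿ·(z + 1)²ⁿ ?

R = √55/5

Apply the ratio test: |a_{n+1}| / |a_n| = [(2(n+1)³ + (n+1) + 7)/(2n³ + n + 7)] · 5/11, which tends to 5/11 as n → ∞.
Successive powers of (z + 1) differ by 2, so the series converges when |z + 1|² · 5/11 < 1, i.e. |z + 1| < √(11/5). So R = √55/5.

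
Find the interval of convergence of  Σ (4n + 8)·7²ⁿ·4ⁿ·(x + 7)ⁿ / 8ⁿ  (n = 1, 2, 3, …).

(-345/49, -341/49)

Ratio test: |a_{n+1}/a_n| = [(4(n+1) + 8)/(4n + 8)] · 49·4/8 → 49/2 as n → ∞.
Hence the series converges for |x + 7| < 1/(49/2) = 2/49, so the radius of convergence is 2/49.
At x = -341/49: the terms do not tend to 0, so the series diverges.
Check x = -345/49: the n-th term does not approach 0; divergence by the term test.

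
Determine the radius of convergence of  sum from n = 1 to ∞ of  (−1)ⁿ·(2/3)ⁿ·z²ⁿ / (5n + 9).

The ratio of consecutive coefficients is [(5n + 9)/(5(n+1) + 9)] · 2/3 → 2/3.
Since the exponent of z increases by 2 each term, convergence requires |z|² < 3/2, hence R = √6/2.

R = √6/2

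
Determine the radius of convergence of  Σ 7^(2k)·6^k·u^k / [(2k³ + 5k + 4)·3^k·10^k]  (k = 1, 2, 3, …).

Ratio test: |a_{k+1}/a_k| = [(2k³ + 5k + 4)/(2(k+1)³ + 5(k+1) + 4)] · 49·6/(3·10) → 49/5 as k → ∞.
Thus R = 1/(49/5) = 5/49.

R = 5/49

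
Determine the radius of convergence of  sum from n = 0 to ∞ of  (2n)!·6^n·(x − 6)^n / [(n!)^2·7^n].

The ratio of consecutive coefficients is (2n+1)·(2n+2)/(n+1)² · 6/7 → 24/7.
The series converges when 24/7 · |x − 6| < 1, giving R = 7/24.

R = 7/24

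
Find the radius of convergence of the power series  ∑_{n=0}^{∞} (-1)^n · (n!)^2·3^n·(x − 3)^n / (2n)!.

The ratio of consecutive coefficients is (n+1)²/[(2n+1)·(2n+2)] · 3 → 3/4.
Convergence for |x − 3| · 3/4 < 1, i.e. |x − 3| < 4/3. So R = 4/3.

R = 4/3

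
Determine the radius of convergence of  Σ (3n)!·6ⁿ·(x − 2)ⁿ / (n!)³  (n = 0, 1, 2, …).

The ratio of consecutive coefficients is (3n+1)·(3n+2)·(3n+3)/(n+1)³ · 6 → 162.
Hence the series converges for |x − 2| < 1/(162) = 1/162, so the radius of convergence is 1/162.

R = 1/162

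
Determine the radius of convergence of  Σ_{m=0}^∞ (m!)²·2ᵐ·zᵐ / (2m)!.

R = 2

By the ratio test, |a_{m+1}/a_m| = (m+1)²/[(2m+1)·(2m+2)] · 2 → 1/2.
Thus R = 1/(1/2) = 2.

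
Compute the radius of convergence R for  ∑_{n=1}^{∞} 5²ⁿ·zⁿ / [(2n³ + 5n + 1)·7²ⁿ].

R = 49/25

The ratio of consecutive coefficients is [(2n³ + 5n + 1)/(2(n+1)³ + 5(n+1) + 1)] · 25/49 → 25/49.
Convergence for |z| · 25/49 < 1, i.e. |z| < 49/25. So R = 49/25.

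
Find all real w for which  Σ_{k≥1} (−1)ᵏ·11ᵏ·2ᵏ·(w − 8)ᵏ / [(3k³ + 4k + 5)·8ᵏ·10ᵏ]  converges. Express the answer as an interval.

Ratio test: |a_{k+1}/a_k| = [(3k³ + 4k + 5)/(3(k+1)³ + 4(k+1) + 5)] · 11·2/(8·10) → 11/40 as k → ∞.
Convergence for |w − 8| · 11/40 < 1, i.e. |w − 8| < 40/11. So R = 40/11.
Check w = 128/11: absolute convergence follows by limit comparison with Σ 1/k³.
When w = 48/11, the terms are on the order of 1/k³, so the series converges absolutely by comparison with the p-series (p = 3 > 1).

[48/11, 128/11]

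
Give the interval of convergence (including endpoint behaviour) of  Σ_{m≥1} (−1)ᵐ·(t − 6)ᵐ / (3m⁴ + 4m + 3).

By the ratio test, |a_{m+1}/a_m| = (3m⁴ + 4m + 3)/(3(m+1)⁴ + 4(m+1) + 3) → 1.
So the series converges when |t − 6| < 1 and diverges when |t − 6| > 1; R = 1.
When t = 7, absolute convergence follows by limit comparison with Σ 1/m⁴.
When t = 5, absolute convergence follows by limit comparison with Σ 1/m⁴.

[5, 7]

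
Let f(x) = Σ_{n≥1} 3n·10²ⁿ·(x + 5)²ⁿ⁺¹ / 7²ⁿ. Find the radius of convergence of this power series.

Apply the ratio test: |a_{n+1}| / |a_n| = [3(n+1)/3n] · 100/49, which tends to 100/49 as n → ∞.
Since the exponent of (x + 5) increases by 2 each term, convergence requires |x + 5|² < 49/100, hence R = 7/10.

R = 7/10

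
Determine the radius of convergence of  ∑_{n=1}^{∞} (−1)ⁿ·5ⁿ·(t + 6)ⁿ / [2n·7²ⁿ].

By the ratio test, |a_{n+1}/a_n| = [2n/2(n+1)] · 5/49 → 5/49.
Thus R = 1/(5/49) = 49/5.

R = 49/5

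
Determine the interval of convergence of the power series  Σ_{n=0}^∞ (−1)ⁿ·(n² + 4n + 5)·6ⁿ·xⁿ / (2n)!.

The ratio of consecutive coefficients is ((n+1)² + 4(n+1) + 5)/(n² + 4n + 5) · 6 · 1/[(2n+1)·(2n+2)] → 0.
The ratio tends to 0 regardless of x, hence R = ∞.

(−∞, ∞)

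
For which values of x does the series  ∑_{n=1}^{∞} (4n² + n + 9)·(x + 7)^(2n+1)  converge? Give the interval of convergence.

(-8, -6)

The ratio of consecutive coefficients is (4(n+1)² + (n+1) + 9)/(4n² + n + 9) → 1.
Writing y = (x + 7)², the series in y has radius 1, so |x + 7| < √(1) = 1 and R = 1.
Endpoint x = -6: the n-th term does not approach 0; divergence by the term test.
When x = -8, the terms have absolute value of order n², which does not tend to 0, so the series diverges by the divergence test.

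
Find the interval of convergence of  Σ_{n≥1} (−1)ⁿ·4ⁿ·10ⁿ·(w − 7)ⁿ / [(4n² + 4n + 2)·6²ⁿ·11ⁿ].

By the ratio test, |a_{n+1}/a_n| = [(4n² + 4n + 2)/(4(n+1)² + 4(n+1) + 2)] · 4·10/(36·11) → 10/99.
The series converges when 10/99 · |w − 7| < 1, giving R = 99/10.
Check w = 169/10: the series is dominated by a constant times Σ 1/n², which converges (p = 2 > 1).
Check w = -29/10: the terms are on the order of 1/n², so the series converges absolutely by comparison with the p-series (p = 2 > 1).

[-29/10, 169/10]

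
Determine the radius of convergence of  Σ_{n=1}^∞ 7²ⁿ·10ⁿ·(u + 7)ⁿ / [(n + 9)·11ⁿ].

R = 11/490

Ratio test: |a_{n+1}/a_n| = [(n + 9)/((n+1) + 9)] · 49·10/11 → 490/11 as n → ∞.
Thus R = 1/(490/11) = 11/490.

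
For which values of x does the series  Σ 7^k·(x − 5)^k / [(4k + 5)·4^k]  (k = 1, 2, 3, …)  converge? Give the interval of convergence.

Apply the ratio test: |a_{k+1}| / |a_k| = [(4k + 5)/(4(k+1) + 5)] · 7/4, which tends to 7/4 as k → ∞.
Thus R = 1/(7/4) = 4/7.
Check x = 39/7: the terms are asymptotic to a nonzero constant times 1/k, so the series diverges by limit comparison with Σ 1/k.
When x = 31/7, an alternating series whose terms decrease to 0 in absolute value, so it converges by the Leibniz criterion.

[31/7, 39/7)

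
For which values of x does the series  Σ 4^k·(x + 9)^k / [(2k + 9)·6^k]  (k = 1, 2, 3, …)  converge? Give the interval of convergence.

[-21/2, -15/2)

Ratio test: |a_{k+1}/a_k| = [(2k + 9)/(2(k+1) + 9)] · 4/6 → 2/3 as k → ∞.
Convergence for |x + 9| · 2/3 < 1, i.e. |x + 9| < 3/2. So R = 3/2.
At x = -15/2: comparison with the harmonic series Σ 1/k shows the series diverges.
At x = -21/2: an alternating series whose terms decrease to 0 in absolute value, so it converges by the Leibniz criterion.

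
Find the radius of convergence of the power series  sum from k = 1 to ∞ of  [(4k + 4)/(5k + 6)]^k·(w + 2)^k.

R = 5/4

Root test: |a_k|^(1/k) = (4k + 4)/(5k + 6) → 4/5.
The series converges when 4/5 · |w + 2| < 1, giving R = 5/4.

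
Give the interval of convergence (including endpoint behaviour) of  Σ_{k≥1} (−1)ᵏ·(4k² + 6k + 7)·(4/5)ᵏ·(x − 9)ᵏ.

(31/4, 41/4)

The ratio of consecutive coefficients is [(4(k+1)² + 6(k+1) + 7)/(4k² + 6k + 7)] · 4/5 → 4/5.
Convergence for |x − 9| · 4/5 < 1, i.e. |x − 9| < 5/4. So R = 5/4.
Check x = 41/4: the terms do not tend to 0, so the series diverges.
Check x = 31/4: the terms do not tend to 0, so the series diverges.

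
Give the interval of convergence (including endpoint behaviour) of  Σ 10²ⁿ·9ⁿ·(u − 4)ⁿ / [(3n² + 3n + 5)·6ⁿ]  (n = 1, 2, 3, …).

Apply the ratio test: |a_{n+1}| / |a_n| = [(3n² + 3n + 5)/(3(n+1)² + 3(n+1) + 5)] · 100·9/6, which tends to 150 as n → ∞.
Thus R = 1/(150) = 1/150.
Endpoint u = 601/150: the terms are on the order of 1/n², so the series converges absolutely by comparison with the p-series (p = 2 > 1).
At u = 599/150: absolute convergence follows by limit comparison with Σ 1/n².

[599/150, 601/150]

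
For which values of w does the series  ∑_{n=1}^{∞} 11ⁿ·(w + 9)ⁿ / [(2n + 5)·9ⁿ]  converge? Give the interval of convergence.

[-108/11, -90/11)

Ratio test: |a_{n+1}/a_n| = [(2n + 5)/(2(n+1) + 5)] · 11/9 → 11/9 as n → ∞.
The series converges when 11/9 · |w + 9| < 1, giving R = 9/11.
Check w = -90/11: the terms are asymptotic to a nonzero constant times 1/n, so the series diverges by limit comparison with Σ 1/n.
Endpoint w = -108/11: the terms alternate in sign and decrease monotonically to 0 in absolute value (size ~ c/n), so the alternating series test gives convergence.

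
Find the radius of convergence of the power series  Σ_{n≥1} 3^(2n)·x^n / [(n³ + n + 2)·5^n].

Apply the ratio test: |a_{n+1}| / |a_n| = [(n³ + n + 2)/((n+1)³ + (n+1) + 2)] · 9/5, which tends to 9/5 as n → ∞.
Thus R = 1/(9/5) = 5/9.

R = 5/9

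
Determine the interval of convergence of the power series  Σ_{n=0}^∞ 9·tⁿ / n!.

Ratio test: |a_{n+1}/a_n| = 9/9 · 1/(n+1) → 0 as n → ∞.
Since the limit is 0 < 1 for every t, the series converges on all of ℝ and R = ∞.

(−∞, ∞)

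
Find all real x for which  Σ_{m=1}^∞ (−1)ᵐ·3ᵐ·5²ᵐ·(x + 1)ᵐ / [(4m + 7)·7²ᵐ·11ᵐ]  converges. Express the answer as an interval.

Ratio test: |a_{m+1}/a_m| = [(4m + 7)/(4(m+1) + 7)] · 3·25/(49·11) → 75/539 as m → ∞.
Thus R = 1/(75/539) = 539/75.
Endpoint x = 464/75: the terms alternate in sign and decrease monotonically to 0 in absolute value (size ~ c/m), so the alternating series test gives convergence.
At x = -614/75: the terms are asymptotic to a nonzero constant times 1/m, so the series diverges by limit comparison with Σ 1/m.

(-614/75, 464/75]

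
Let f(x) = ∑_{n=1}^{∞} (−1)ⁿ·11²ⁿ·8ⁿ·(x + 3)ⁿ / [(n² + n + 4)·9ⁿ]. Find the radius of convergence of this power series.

R = 9/968

By the ratio test, |a_{n+1}/a_n| = [(n² + n + 4)/((n+1)² + (n+1) + 4)] · 121·8/9 → 968/9.
Hence the series converges for |x + 3| < 1/(968/9) = 9/968, so the radius of convergence is 9/968.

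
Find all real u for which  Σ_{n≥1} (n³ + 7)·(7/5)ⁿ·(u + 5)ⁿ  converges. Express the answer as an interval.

Apply the ratio test: |a_{n+1}| / |a_n| = [((n+1)³ + 7)/(n³ + 7)] · 7/5, which tends to 7/5 as n → ∞.
Convergence for |u + 5| · 7/5 < 1, i.e. |u + 5| < 5/7. So R = 5/7.
At u = -30/7: the n-th term does not approach 0; divergence by the term test.
At u = -40/7: the terms do not tend to 0, so the series diverges.

(-40/7, -30/7)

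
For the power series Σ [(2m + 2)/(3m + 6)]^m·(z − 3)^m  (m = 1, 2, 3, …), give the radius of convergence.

Applying the root test, |a_m|^(1/m) = (2m + 2)/(3m + 6) → 2/3.
Convergence for |z − 3| · 2/3 < 1, i.e. |z − 3| < 3/2. So R = 3/2.

R = 3/2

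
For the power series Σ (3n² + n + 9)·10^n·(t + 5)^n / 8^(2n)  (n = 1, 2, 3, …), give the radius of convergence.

Ratio test: |a_{n+1}/a_n| = [(3(n+1)² + (n+1) + 9)/(3n² + n + 9)] · 10/64 → 5/32 as n → ∞.
The series converges when 5/32 · |t + 5| < 1, giving R = 32/5.

R = 32/5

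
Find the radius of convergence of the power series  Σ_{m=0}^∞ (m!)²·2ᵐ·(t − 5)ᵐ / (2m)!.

R = 2

Ratio test: |a_{m+1}/a_m| = (m+1)²/[(2m+1)·(2m+2)] · 2 → 1/2 as m → ∞.
Convergence for |t − 5| · 1/2 < 1, i.e. |t − 5| < 2. So R = 2.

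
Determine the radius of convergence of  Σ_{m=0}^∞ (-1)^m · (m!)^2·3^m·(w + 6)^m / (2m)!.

Ratio test: |a_{m+1}/a_m| = (m+1)²/[(2m+1)·(2m+2)] · 3 → 3/4 as m → ∞.
Hence the series converges for |w + 6| < 1/(3/4) = 4/3, so the radius of convergence is 4/3.

R = 4/3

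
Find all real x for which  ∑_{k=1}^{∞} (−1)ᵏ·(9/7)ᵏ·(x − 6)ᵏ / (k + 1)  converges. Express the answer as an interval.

The ratio of consecutive coefficients is [(k + 1)/((k+1) + 1)] · 9/7 → 9/7.
Thus R = 1/(9/7) = 7/9.
Check x = 61/9: the terms alternate in sign and decrease monotonically to 0 in absolute value (size ~ c/k), so the alternating series test gives convergence.
When x = 47/9, comparison with the harmonic series Σ 1/k shows the series diverges.

(47/9, 61/9]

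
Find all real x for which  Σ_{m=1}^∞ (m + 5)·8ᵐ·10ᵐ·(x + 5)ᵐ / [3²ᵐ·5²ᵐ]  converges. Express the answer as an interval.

Ratio test: |a_{m+1}/a_m| = [((m+1) + 5)/(m + 5)] · 8·10/(9·25) → 16/45 as m → ∞.
Thus R = 1/(16/45) = 45/16.
At x = -35/16: the terms do not tend to 0, so the series diverges.
When x = -125/16, the m-th term does not approach 0; divergence by the term test.

(-125/16, -35/16)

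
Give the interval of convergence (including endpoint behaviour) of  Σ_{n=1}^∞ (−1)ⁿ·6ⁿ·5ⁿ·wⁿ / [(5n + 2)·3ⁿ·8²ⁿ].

Ratio test: |a_{n+1}/a_n| = [(5n + 2)/(5(n+1) + 2)] · 6·5/(3·64) → 5/32 as n → ∞.
The series converges when 5/32 · |w| < 1, giving R = 32/5.
At w = 32/5: an alternating series whose terms decrease to 0 in absolute value, so it converges by the Leibniz criterion.
When w = -32/5, the terms are asymptotic to a nonzero constant times 1/n, so the series diverges by limit comparison with Σ 1/n.

(-32/5, 32/5]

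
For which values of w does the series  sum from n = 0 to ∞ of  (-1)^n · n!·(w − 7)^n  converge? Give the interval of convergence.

{7}

Ratio test: |a_{n+1}/a_n| = (n+1) → ∞ as n → ∞.
Since the ratio → ∞, the series diverges for every w ≠ 7, and R = 0.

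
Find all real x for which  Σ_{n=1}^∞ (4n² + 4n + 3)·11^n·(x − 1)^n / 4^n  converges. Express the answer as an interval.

(7/11, 15/11)

By the ratio test, |a_{n+1}/a_n| = [(4(n+1)² + 4(n+1) + 3)/(4n² + 4n + 3)] · 11/4 → 11/4.
Hence the series converges for |x − 1| < 1/(11/4) = 4/11, so the radius of convergence is 4/11.
Check x = 15/11: the terms do not tend to 0, so the series diverges.
When x = 7/11, the n-th term does not approach 0; divergence by the term test.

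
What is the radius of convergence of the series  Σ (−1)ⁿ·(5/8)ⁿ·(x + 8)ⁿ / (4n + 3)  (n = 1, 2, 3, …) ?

R = 8/5

Ratio test: |a_{n+1}/a_n| = [(4n + 3)/(4(n+1) + 3)] · 5/8 → 5/8 as n → ∞.
The series converges when 5/8 · |x + 8| < 1, giving R = 8/5.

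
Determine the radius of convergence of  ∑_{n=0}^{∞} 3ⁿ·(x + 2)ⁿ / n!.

The ratio of consecutive coefficients is 3 · 1/(n+1) → 0.
The limit is 0, so the series converges for all x; R = ∞.

R = ∞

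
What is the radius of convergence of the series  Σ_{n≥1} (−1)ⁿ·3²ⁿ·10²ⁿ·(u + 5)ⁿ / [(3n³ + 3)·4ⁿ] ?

R = 1/225

Apply the ratio test: |a_{n+1}| / |a_n| = [(3n³ + 3)/(3(n+1)³ + 3)] · 9·100/4, which tends to 225 as n → ∞.
Convergence for |u + 5| · 225 < 1, i.e. |u + 5| < 1/225. So R = 1/225.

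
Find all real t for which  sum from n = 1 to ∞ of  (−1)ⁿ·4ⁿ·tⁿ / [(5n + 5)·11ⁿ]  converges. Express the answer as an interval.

(-11/4, 11/4]

By the ratio test, |a_{n+1}/a_n| = [(5n + 5)/(5(n+1) + 5)] · 4/11 → 4/11.
The series converges when 4/11 · |t| < 1, giving R = 11/4.
Check t = 11/4: convergence follows from the alternating series test (terms decrease monotonically to 0).
At t = -11/4: comparison with the harmonic series Σ 1/n shows the series diverges.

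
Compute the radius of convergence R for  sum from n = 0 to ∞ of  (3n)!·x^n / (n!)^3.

R = 1/27

The ratio of consecutive coefficients is (3n+1)·(3n+2)·(3n+3)/(n+1)³ → 27.
Hence the series converges for |x| < 1/(27) = 1/27, so the radius of convergence is 1/27.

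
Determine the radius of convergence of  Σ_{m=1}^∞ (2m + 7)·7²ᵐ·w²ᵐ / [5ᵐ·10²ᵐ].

R = 10√5/7

Apply the ratio test: |a_{m+1}| / |a_m| = [(2(m+1) + 7)/(2m + 7)] · 49/(5·100), which tends to 49/500 as m → ∞.
Successive powers of w differ by 2, so the series converges when |w|² · 49/500 < 1, i.e. |w| < √(500/49). So R = 10√5/7.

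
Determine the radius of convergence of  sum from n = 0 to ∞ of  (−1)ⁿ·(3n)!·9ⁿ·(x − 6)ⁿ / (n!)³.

Apply the ratio test: |a_{n+1}| / |a_n| = (3n+1)·(3n+2)·(3n+3)/(n+1)³ · 9, which tends to 243 as n → ∞.
Hence the series converges for |x − 6| < 1/(243) = 1/243, so the radius of convergence is 1/243.

R = 1/243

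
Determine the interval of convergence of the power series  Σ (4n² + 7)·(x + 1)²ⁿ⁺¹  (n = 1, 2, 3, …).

By the ratio test, |a_{n+1}/a_n| = (4(n+1)² + 7)/(4n² + 7) → 1.
Since the exponent of (x + 1) increases by 2 each term, convergence requires |x + 1|² < 1, hence R = 1.
Check x = 0: the terms have absolute value of order n², which does not tend to 0, so the series diverges by the divergence test.
When x = -2, the n-th term does not approach 0; divergence by the term test.

(-2, 0)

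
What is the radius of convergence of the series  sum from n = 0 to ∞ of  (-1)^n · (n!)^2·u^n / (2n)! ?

R = 4

Ratio test: |a_{n+1}/a_n| = (n+1)²/[(2n+1)·(2n+2)] → 1/4 as n → ∞.
Convergence for |u| · 1/4 < 1, i.e. |u| < 4. So R = 4.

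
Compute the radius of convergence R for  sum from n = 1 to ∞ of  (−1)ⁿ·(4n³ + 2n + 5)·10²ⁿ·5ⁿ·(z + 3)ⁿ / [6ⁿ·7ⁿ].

Apply the ratio test: |a_{n+1}| / |a_n| = [(4(n+1)³ + 2(n+1) + 5)/(4n³ + 2n + 5)] · 100·5/(6·7), which tends to 250/21 as n → ∞.
The series converges when 250/21 · |z + 3| < 1, giving R = 21/250.

R = 21/250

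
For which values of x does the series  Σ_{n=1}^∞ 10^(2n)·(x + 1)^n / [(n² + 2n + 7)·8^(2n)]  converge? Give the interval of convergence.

Apply the ratio test: |a_{n+1}| / |a_n| = [(n² + 2n + 7)/((n+1)² + 2(n+1) + 7)] · 100/64, which tends to 25/16 as n → ∞.
Convergence for |x + 1| · 25/16 < 1, i.e. |x + 1| < 16/25. So R = 16/25.
Endpoint x = -9/25: the series is dominated by a constant times Σ 1/n², which converges (p = 2 > 1).
Endpoint x = -41/25: the series is dominated by a constant times Σ 1/n², which converges (p = 2 > 1).

[-41/25, -9/25]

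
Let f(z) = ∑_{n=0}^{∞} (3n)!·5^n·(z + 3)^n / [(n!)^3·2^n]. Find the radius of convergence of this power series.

By the ratio test, |a_{n+1}/a_n| = (3n+1)·(3n+2)·(3n+3)/(n+1)³ · 5/2 → 135/2.
Thus R = 1/(135/2) = 2/135.

R = 2/135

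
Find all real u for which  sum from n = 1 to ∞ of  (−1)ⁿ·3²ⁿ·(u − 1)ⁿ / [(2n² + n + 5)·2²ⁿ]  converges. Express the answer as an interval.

By the ratio test, |a_{n+1}/a_n| = [(2n² + n + 5)/(2(n+1)² + (n+1) + 5)] · 9/4 → 9/4.
Hence the series converges for |u − 1| < 1/(9/4) = 4/9, so the radius of convergence is 4/9.
Endpoint u = 13/9: absolute convergence follows by limit comparison with Σ 1/n².
Check u = 5/9: the terms are on the order of 1/n², so the series converges absolutely by comparison with the p-series (p = 2 > 1).

[5/9, 13/9]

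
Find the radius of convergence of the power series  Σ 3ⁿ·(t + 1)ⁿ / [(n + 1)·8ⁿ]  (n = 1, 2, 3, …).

R = 8/3

Ratio test: |a_{n+1}/a_n| = [(n + 1)/((n+1) + 1)] · 3/8 → 3/8 as n → ∞.
The series converges when 3/8 · |t + 1| < 1, giving R = 8/3.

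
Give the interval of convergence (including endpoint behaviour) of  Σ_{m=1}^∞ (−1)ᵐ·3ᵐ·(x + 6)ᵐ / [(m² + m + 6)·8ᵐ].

By the ratio test, |a_{m+1}/a_m| = [(m² + m + 6)/((m+1)² + (m+1) + 6)] · 3/8 → 3/8.
Hence the series converges for |x + 6| < 1/(3/8) = 8/3, so the radius of convergence is 8/3.
When x = -10/3, absolute convergence follows by limit comparison with Σ 1/m².
When x = -26/3, absolute convergence follows by limit comparison with Σ 1/m².

[-26/3, -10/3]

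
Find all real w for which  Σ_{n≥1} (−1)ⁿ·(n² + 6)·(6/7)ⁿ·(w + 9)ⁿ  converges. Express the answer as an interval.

Ratio test: |a_{n+1}/a_n| = [((n+1)² + 6)/(n² + 6)] · 6/7 → 6/7 as n → ∞.
Thus R = 1/(6/7) = 7/6.
Check w = -47/6: the n-th term does not approach 0; divergence by the term test.
Check w = -61/6: the n-th term does not approach 0; divergence by the term test.

(-61/6, -47/6)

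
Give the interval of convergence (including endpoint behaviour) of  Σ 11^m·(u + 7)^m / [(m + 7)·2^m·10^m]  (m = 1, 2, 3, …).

[-97/11, -57/11)

The ratio of consecutive coefficients is [(m + 7)/((m+1) + 7)] · 11/(2·10) → 11/20.
Thus R = 1/(11/20) = 20/11.
Check u = -57/11: the terms are asymptotic to a nonzero constant times 1/m, so the series diverges by limit comparison with Σ 1/m.
When u = -97/11, the terms alternate in sign and decrease monotonically to 0 in absolute value (size ~ c/m), so the alternating series test gives convergence.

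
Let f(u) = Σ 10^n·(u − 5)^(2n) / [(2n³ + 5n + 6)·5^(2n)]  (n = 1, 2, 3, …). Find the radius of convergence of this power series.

R = √10/2

By the ratio test, |a_{n+1}/a_n| = [(2n³ + 5n + 6)/(2(n+1)³ + 5(n+1) + 6)] · 10/25 → 2/5.
Writing y = (u − 5)², the series in y has radius 5/2, so |u − 5| < √(5/2) and R = √10/2.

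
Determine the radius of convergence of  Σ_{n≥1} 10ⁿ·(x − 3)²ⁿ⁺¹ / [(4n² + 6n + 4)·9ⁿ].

Apply the ratio test: |a_{n+1}| / |a_n| = [(4n² + 6n + 4)/(4(n+1)² + 6(n+1) + 4)] · 10/9, which tends to 10/9 as n → ∞.
Successive powers of (x − 3) differ by 2, so the series converges when |x − 3|² · 10/9 < 1, i.e. |x − 3| < √(9/10). So R = 3√10/10.

R = 3√10/10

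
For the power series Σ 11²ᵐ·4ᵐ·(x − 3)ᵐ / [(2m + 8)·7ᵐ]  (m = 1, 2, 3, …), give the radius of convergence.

By the ratio test, |a_{m+1}/a_m| = [(2m + 8)/(2(m+1) + 8)] · 121·4/7 → 484/7.
The series converges when 484/7 · |x − 3| < 1, giving R = 7/484.

R = 7/484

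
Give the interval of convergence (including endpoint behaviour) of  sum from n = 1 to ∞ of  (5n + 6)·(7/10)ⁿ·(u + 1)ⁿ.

(-17/7, 3/7)

By the ratio test, |a_{n+1}/a_n| = [(5(n+1) + 6)/(5n + 6)] · 7/10 → 7/10.
Thus R = 1/(7/10) = 10/7.
Check u = 3/7: the terms have absolute value of order n, which does not tend to 0, so the series diverges by the divergence test.
Endpoint u = -17/7: the terms do not tend to 0, so the series diverges.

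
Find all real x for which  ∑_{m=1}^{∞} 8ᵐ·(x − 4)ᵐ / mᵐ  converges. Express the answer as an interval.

Root test: |a_m|^(1/m) = 8/m → 0.
Since the m-th root of |a_m| tends to 0, the series converges for all real x; R = ∞.

(−∞, ∞)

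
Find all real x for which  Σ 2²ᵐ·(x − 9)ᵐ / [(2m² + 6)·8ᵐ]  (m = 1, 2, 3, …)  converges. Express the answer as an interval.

Apply the ratio test: |a_{m+1}| / |a_m| = [(2m² + 6)/(2(m+1)² + 6)] · 4/8, which tends to 1/2 as m → ∞.
The series converges when 1/2 · |x − 9| < 1, giving R = 2.
Endpoint x = 11: the terms are on the order of 1/m², so the series converges absolutely by comparison with the p-series (p = 2 > 1).
Check x = 7: the series is dominated by a constant times Σ 1/m², which converges (p = 2 > 1).

[7, 11]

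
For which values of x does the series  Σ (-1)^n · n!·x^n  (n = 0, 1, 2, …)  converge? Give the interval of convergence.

By the ratio test, |a_{n+1}/a_n| = (n+1) → ∞.
The ratio grows without bound, so the series diverges whenever x ≠ 0; it converges only at x = 0. R = 0.

{0}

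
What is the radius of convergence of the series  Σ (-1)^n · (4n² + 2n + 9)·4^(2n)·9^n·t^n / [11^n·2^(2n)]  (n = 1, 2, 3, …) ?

The ratio of consecutive coefficients is [(4(n+1)² + 2(n+1) + 9)/(4n² + 2n + 9)] · 16·9/(11·4) → 36/11.
Convergence for |t| · 36/11 < 1, i.e. |t| < 11/36. So R = 11/36.

R = 11/36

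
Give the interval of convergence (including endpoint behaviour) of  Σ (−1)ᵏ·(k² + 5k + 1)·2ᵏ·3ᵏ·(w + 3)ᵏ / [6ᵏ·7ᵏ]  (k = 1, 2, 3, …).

Apply the ratio test: |a_{k+1}| / |a_k| = [((k+1)² + 5(k+1) + 1)/(k² + 5k + 1)] · 2·3/(6·7), which tends to 1/7 as k → ∞.
Convergence for |w + 3| · 1/7 < 1, i.e. |w + 3| < 7. So R = 7.
At w = 4: the k-th term does not approach 0; divergence by the term test.
Endpoint w = -10: the k-th term does not approach 0; divergence by the term test.

(-10, 4)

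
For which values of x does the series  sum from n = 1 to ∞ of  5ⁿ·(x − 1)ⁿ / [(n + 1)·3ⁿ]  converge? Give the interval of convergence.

[2/5, 8/5)

Ratio test: |a_{n+1}/a_n| = [(n + 1)/((n+1) + 1)] · 5/3 → 5/3 as n → ∞.
Convergence for |x − 1| · 5/3 < 1, i.e. |x − 1| < 3/5. So R = 3/5.
Endpoint x = 8/5: the terms are asymptotic to a nonzero constant times 1/n, so the series diverges by limit comparison with Σ 1/n.
Endpoint x = 2/5: convergence follows from the alternating series test (terms decrease monotonically to 0).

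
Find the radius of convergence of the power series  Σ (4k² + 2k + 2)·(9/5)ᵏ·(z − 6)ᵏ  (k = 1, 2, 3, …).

The ratio of consecutive coefficients is [(4(k+1)² + 2(k+1) + 2)/(4k² + 2k + 2)] · 9/5 → 9/5.
Convergence for |z − 6| · 9/5 < 1, i.e. |z − 6| < 5/9. So R = 5/9.

R = 5/9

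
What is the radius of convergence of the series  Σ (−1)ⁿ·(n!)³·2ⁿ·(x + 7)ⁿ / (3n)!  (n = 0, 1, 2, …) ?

R = 27/2

By the ratio test, |a_{n+1}/a_n| = (n+1)³/[(3n+1)·(3n+2)·(3n+3)] · 2 → 2/27.
The series converges when 2/27 · |x + 7| < 1, giving R = 27/2.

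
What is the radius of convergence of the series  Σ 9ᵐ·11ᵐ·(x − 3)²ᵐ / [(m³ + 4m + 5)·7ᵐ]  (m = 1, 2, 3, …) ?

R = √77/33

By the ratio test, |a_{m+1}/a_m| = [(m³ + 4m + 5)/((m+1)³ + 4(m+1) + 5)] · 9·11/7 → 99/7.
Successive powers of (x − 3) differ by 2, so the series converges when |x − 3|² · 99/7 < 1, i.e. |x − 3| < √(7/99). So R = √77/33.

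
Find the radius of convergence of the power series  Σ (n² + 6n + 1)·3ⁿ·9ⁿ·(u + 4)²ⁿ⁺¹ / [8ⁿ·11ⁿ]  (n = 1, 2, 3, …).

Ratio test: |a_{n+1}/a_n| = [((n+1)² + 6(n+1) + 1)/(n² + 6n + 1)] · 3·9/(8·11) → 27/88 as n → ∞.
Writing y = (u + 4)², the series in y has radius 88/27, so |u + 4| < √(88/27) and R = 2√66/9.

R = 2√66/9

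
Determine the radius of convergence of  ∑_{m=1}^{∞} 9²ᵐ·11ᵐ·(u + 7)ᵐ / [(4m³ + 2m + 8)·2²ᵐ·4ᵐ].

Ratio test: |a_{m+1}/a_m| = [(4m³ + 2m + 8)/(4(m+1)³ + 2(m+1) + 8)] · 81·11/(4·4) → 891/16 as m → ∞.
Thus R = 1/(891/16) = 16/891.

R = 16/891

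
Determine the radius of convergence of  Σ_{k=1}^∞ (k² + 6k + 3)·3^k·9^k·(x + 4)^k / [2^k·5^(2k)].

R = 50/27

By the ratio test, |a_{k+1}/a_k| = [((k+1)² + 6(k+1) + 3)/(k² + 6k + 3)] · 3·9/(2·25) → 27/50.
Hence the series converges for |x + 4| < 1/(27/50) = 50/27, so the radius of convergence is 50/27.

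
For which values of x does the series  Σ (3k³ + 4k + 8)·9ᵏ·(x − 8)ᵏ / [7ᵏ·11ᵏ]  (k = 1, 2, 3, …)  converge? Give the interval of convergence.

Ratio test: |a_{k+1}/a_k| = [(3(k+1)³ + 4(k+1) + 8)/(3k³ + 4k + 8)] · 9/(7·11) → 9/77 as k → ∞.
Hence the series converges for |x − 8| < 1/(9/77) = 77/9, so the radius of convergence is 77/9.
Endpoint x = 149/9: the terms have absolute value of order k³, which does not tend to 0, so the series diverges by the divergence test.
When x = -5/9, the terms do not tend to 0, so the series diverges.

(-5/9, 149/9)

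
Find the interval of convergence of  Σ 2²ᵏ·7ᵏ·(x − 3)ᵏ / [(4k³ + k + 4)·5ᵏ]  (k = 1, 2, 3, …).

[79/28, 89/28]

Ratio test: |a_{k+1}/a_k| = [(4k³ + k + 4)/(4(k+1)³ + (k+1) + 4)] · 4·7/5 → 28/5 as k → ∞.
Convergence for |x − 3| · 28/5 < 1, i.e. |x − 3| < 5/28. So R = 5/28.
Check x = 89/28: absolute convergence follows by limit comparison with Σ 1/k³.
When x = 79/28, the series is dominated by a constant times Σ 1/k³, which converges (p = 3 > 1).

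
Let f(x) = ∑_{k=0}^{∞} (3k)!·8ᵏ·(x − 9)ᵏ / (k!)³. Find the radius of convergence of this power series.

R = 1/216

By the ratio test, |a_{k+1}/a_k| = (3k+1)·(3k+2)·(3k+3)/(k+1)³ · 8 → 216.
Thus R = 1/(216) = 1/216.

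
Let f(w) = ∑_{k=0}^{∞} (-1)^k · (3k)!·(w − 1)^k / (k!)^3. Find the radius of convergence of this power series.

R = 1/27

Apply the ratio test: |a_{k+1}| / |a_k| = (3k+1)·(3k+2)·(3k+3)/(k+1)³, which tends to 27 as k → ∞.
Thus R = 1/(27) = 1/27.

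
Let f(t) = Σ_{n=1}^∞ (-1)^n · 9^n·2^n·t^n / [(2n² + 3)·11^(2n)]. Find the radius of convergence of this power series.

Apply the ratio test: |a_{n+1}| / |a_n| = [(2n² + 3)/(2(n+1)² + 3)] · 9·2/121, which tends to 18/121 as n → ∞.
The series converges when 18/121 · |t| < 1, giving R = 121/18.

R = 121/18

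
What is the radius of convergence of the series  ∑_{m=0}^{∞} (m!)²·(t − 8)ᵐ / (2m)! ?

R = 4

By the ratio test, |a_{m+1}/a_m| = (m+1)²/[(2m+1)·(2m+2)] → 1/4.
Hence the series converges for |t − 8| < 1/(1/4) = 4, so the radius of convergence is 4.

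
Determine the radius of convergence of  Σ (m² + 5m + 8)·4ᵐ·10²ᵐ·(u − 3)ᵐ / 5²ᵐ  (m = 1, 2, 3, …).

The ratio of consecutive coefficients is [((m+1)² + 5(m+1) + 8)/(m² + 5m + 8)] · 4·100/25 → 16.
Convergence for |u − 3| · 16 < 1, i.e. |u − 3| < 1/16. So R = 1/16.

R = 1/16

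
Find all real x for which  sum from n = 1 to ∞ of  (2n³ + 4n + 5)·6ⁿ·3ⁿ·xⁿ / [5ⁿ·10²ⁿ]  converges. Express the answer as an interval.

Apply the ratio test: |a_{n+1}| / |a_n| = [(2(n+1)³ + 4(n+1) + 5)/(2n³ + 4n + 5)] · 6·3/(5·100), which tends to 9/250 as n → ∞.
Convergence for |x| · 9/250 < 1, i.e. |x| < 250/9. So R = 250/9.
Check x = 250/9: the terms do not tend to 0, so the series diverges.
Endpoint x = -250/9: the terms do not tend to 0, so the series diverges.

(-250/9, 250/9)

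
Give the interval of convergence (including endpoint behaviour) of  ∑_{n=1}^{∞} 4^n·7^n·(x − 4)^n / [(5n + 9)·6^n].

The ratio of consecutive coefficients is [(5n + 9)/(5(n+1) + 9)] · 4·7/6 → 14/3.
The series converges when 14/3 · |x − 4| < 1, giving R = 3/14.
Endpoint x = 59/14: the terms behave like c/n; limit comparison with the harmonic series gives divergence.
At x = 53/14: the terms alternate in sign and decrease monotonically to 0 in absolute value (size ~ c/n), so the alternating series test gives convergence.

[53/14, 59/14)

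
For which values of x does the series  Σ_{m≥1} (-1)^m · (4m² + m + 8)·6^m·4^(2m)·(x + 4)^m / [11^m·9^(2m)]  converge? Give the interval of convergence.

(-425/32, 169/32)

Apply the ratio test: |a_{m+1}| / |a_m| = [(4(m+1)² + (m+1) + 8)/(4m² + m + 8)] · 6·16/(11·81), which tends to 32/297 as m → ∞.
Convergence for |x + 4| · 32/297 < 1, i.e. |x + 4| < 297/32. So R = 297/32.
Endpoint x = 169/32: the terms have absolute value of order m², which does not tend to 0, so the series diverges by the divergence test.
When x = -425/32, the m-th term does not approach 0; divergence by the term test.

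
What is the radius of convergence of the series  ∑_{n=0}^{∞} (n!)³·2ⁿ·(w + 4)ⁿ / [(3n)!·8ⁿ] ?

R = 108

Ratio test: |a_{n+1}/a_n| = (n+1)³/[(3n+1)·(3n+2)·(3n+3)] · 2/8 → 1/108 as n → ∞.
Thus R = 1/(1/108) = 108.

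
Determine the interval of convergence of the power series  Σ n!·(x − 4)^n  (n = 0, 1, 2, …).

The ratio of consecutive coefficients is (n+1) → ∞.
The ratio grows without bound, so the series diverges whenever (x − 4) ≠ 0; it converges only at x = 4. R = 0.

{4}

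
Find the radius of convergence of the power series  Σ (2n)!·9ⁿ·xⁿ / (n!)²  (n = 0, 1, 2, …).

By the ratio test, |a_{n+1}/a_n| = (2n+1)·(2n+2)/(n+1)² · 9 → 36.
Hence the series converges for |x| < 1/(36) = 1/36, so the radius of convergence is 1/36.

R = 1/36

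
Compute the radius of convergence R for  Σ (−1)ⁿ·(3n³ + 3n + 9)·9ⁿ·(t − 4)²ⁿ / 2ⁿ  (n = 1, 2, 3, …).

By the ratio test, |a_{n+1}/a_n| = [(3(n+1)³ + 3(n+1) + 9)/(3n³ + 3n + 9)] · 9/2 → 9/2.
Successive powers of (t − 4) differ by 2, so the series converges when |t − 4|² · 9/2 < 1, i.e. |t − 4| < √(2/9). So R = √2/3.

R = √2/3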